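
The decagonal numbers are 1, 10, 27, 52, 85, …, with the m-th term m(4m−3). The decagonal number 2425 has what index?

Set n(4n−3) = 2425, giving 4n² − 3n − 2425 = 0.
The discriminant is 9 + 16·2425 = 38809, and √38809 = 197.
So n = (3 + 197) / 8 = 200/8 = 25.
Check: 25·(4·25 − 3) = 2425. ✓

25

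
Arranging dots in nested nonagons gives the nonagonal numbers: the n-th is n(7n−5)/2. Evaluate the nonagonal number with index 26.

2301

26·(7·26 − 5)/2 = 26·177/2 = 2301.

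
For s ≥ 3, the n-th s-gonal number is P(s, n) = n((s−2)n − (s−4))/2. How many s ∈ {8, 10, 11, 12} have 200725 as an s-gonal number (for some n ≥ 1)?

1

s = 8: P(8, 259) = 200725. ✓
s = 10: P(10, 224) = 200032 and P(10, 225) = 201825; 200725 is not s-gonal.
s = 11: P(11, 211) = 199606 and P(11, 212) = 201506; 200725 is not s-gonal.
s = 12: P(12, 200) = 199200 and P(12, 201) = 201201; 200725 is not s-gonal.
Hits: s ∈ {8} → 1.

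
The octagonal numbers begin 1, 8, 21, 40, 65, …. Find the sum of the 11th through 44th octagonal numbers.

85085

Σ i(3i−2) = 3Σi² − 2Σi over i = 11..44.
Σi = 990 − 55 = 935 and Σi² = 29370 − 385 = 28985.
3·28985 − 2·935 = 85085.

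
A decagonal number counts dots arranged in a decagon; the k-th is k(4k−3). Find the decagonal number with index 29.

3277

The 29th decagonal number is n(4n−3) with n = 29.
29·(4·29 − 3) = 29·113 = 3277.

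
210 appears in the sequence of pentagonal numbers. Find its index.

Set n(3n−1)/2 = 210, giving 3n² − n − 420 = 0.
The discriminant is 1 + 24·210 = 5041, and √5041 = 71.
So n = (1 + 71) / 6 = 72/6 = 12.

12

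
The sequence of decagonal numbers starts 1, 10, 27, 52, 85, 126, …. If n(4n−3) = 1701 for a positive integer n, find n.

Set n(4n−3) = 1701, giving 4n² − 3n − 1701 = 0.
The discriminant is 9 + 16·1701 = 27225, and √27225 = 165.
So n = (3 + 165) / 8 = 168/8 = 21.

21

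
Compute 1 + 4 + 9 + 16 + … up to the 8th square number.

Σ_{i=1}^{8} i² = 8·9·17/6 = 204.

204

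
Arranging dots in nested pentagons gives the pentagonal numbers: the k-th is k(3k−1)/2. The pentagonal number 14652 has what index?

99

Set n(3n−1)/2 = 14652, giving 3n² − n − 29304 = 0.
The discriminant is 1 + 24·14652 = 351649, and √351649 = 593.
So n = (1 + 593) / 6 = 594/6 = 99.
Check: 99·(3·99 − 1)/2 = 14652. ✓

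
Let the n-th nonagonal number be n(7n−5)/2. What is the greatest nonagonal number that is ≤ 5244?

5226

Solve n(7n−5)/2 ≤ 5244 for integer n.
n = 39 gives 5226 ≤ 5244, while n = 40 gives 5500 > 5244; so the answer is 5226.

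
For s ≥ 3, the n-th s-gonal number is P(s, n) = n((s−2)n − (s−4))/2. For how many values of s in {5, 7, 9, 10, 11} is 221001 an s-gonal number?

1

s = 5: P(5, 384) = 220992 and P(5, 385) = 222145; 221001 is not s-gonal.
s = 7: P(7, 297) = 220077 and P(7, 298) = 221563; 221001 is not s-gonal.
s = 9: P(9, 251) = 219876 and P(9, 252) = 221634; 221001 is not s-gonal.
s = 10: P(10, 235) = 220195 and P(10, 236) = 222076; 221001 is not s-gonal.
s = 11: P(11, 222) = 221001. ✓
Hits: s ∈ {11} → 1.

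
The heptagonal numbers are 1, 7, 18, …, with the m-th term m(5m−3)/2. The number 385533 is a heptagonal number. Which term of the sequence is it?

393

Set n(5n−3)/2 = 385533, giving 5n² − 3n − 771066 = 0.
The discriminant is 9 + 40·385533 = 15421329, and √15421329 = 3927.
So n = (3 + 3927) / 10 = 3930/10 = 393.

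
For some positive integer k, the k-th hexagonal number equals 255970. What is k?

358

Set n(2n−1) = 255970, giving 2n² − n − 255970 = 0.
So n = (1 + 1431) / 4 = 1432/4 = 358.
Check: 358·(2·358 − 1) = 255970. ✓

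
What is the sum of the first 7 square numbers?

140

Σ_{i=1}^{7} i² = 7·8·15/6 = 140.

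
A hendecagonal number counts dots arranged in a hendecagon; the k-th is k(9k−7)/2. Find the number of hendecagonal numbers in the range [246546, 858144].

203

The n-th hendecagonal number is n(9n−7)/2.
Smallest index with value ≥ 246546: n = 235 (giving 247690).
Largest index with value ≤ 858144: n = 437 (giving 857831).
Indices 235 through 437: 203 terms.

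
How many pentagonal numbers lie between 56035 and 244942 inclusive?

211

The n-th pentagonal number is n(3n−1)/2.
Smallest index with value ≥ 56035: n = 194 (giving 56357).
Largest index with value ≤ 244942: n = 404 (giving 244622).
Indices 194 through 404: 211 terms.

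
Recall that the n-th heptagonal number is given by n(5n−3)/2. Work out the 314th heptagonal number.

The 314th heptagonal number is n(5n−3)/2 with n = 314.
314·(5·314 − 3)/2 = 314·1567/2 = 246019.

246019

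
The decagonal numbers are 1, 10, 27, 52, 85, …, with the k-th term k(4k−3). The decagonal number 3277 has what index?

Set n(4n−3) = 3277, giving 4n² − 3n − 3277 = 0.
So n = (3 + 229) / 8 = 232/8 = 29.

29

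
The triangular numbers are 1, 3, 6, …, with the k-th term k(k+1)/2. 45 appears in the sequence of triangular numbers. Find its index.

Set n(n+1)/2 = 45, giving n² + n − 90 = 0.
The discriminant is 1 + 8·45 = 361, and √361 = 19.
So n = (-1 + 19) / 2 = 18/2 = 9.
Check: 9·10/2 = 45. ✓

9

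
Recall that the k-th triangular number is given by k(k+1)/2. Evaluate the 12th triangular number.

78

12·13/2 = 156/2 = 78.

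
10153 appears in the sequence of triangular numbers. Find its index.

Set n(n+1)/2 = 10153, giving n² + n − 20306 = 0.
So n = (-1 + 285) / 2 = 284/2 = 142.
Check: 142·143/2 = 10153. ✓

142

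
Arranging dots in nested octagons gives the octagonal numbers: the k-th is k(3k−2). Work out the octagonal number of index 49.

7105

The 49th octagonal number is n(3n−2) with n = 49.
49·(3·49 − 2) = 49·145 = 7105.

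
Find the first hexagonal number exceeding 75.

Solve n(2n−1) > 75 for integer n.
The largest n with value ≤ 75 is 6 (since 66 ≤ 75 < 91), so the first above is n = 7, value 91.

91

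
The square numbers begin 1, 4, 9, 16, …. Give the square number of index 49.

2401

The 49th square number is n² with n = 49.
49² = 2401.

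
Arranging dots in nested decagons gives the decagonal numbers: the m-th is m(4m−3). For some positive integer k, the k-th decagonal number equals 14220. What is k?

60

Set n(4n−3) = 14220, giving 4n² − 3n − 14220 = 0.
So n = (3 + 477) / 8 = 480/8 = 60.
Check: 60·(4·60 − 3) = 14220. ✓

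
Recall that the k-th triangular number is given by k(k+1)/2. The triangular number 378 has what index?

27

Set n(n+1)/2 = 378, giving n² + n − 756 = 0.
The discriminant is 1 + 8·378 = 3025, and √3025 = 55.
So n = (-1 + 55) / 2 = 54/2 = 27.
Check: 27·28/2 = 378. ✓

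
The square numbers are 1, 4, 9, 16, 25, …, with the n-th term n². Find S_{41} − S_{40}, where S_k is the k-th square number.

n² − (n−1)² = 2n − 1, so 41² − 40² = 2·41 − 1 = 81.

81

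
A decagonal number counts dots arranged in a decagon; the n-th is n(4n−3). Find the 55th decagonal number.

The 55th decagonal number is n(4n−3) with n = 55.
55·(4·55 − 3) = 55·217 = 11935.

11935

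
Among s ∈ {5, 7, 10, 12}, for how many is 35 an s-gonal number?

1

s = 5: P(5, 5) = 35. ✓
s = 7: P(7, 4) = 34 and P(7, 5) = 55; 35 is not s-gonal.
s = 10: P(10, 3) = 27 and P(10, 4) = 52; 35 is not s-gonal.
s = 12: P(12, 3) = 33 and P(12, 4) = 64; 35 is not s-gonal.
Hits: s ∈ {5} → 1.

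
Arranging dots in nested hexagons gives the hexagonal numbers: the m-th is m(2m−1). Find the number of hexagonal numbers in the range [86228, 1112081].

538

The n-th hexagonal number is n(2n−1).
Smallest index with value ≥ 86228: n = 208 (giving 86320).
Largest index with value ≤ 1112081: n = 745 (giving 1109305).
Indices 208 through 745: 538 terms.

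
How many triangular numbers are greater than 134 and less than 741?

The n-th triangular number is n(n+1)/2.
Smallest index with value > 134: n = 16 (giving 136).
Largest index with value < 741: n = 37 (giving 703).
Indices 16 through 37: 22 terms.

22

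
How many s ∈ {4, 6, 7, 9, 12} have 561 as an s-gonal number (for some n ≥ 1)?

s = 4: P(4, 23) = 529 and P(4, 24) = 576; 561 is not s-gonal.
s = 6: P(6, 17) = 561. ✓
s = 7: P(7, 15) = 540 and P(7, 16) = 616; 561 is not s-gonal.
s = 9: P(9, 13) = 559 and P(9, 14) = 651; 561 is not s-gonal.
s = 12: P(12, 11) = 561. ✓
Hits: s ∈ {6, 12} → 2.

2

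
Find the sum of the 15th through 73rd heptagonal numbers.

324441

Σ i(5i−3)/2 = (5Σi² − 3Σi) / 2 over i = 15..73.
Σi = 2701 − 105 = 2596 and Σi² = 132349 − 1015 = 131334.
(5·131334 − 3·2596) / 2 = 648882/2 = 324441.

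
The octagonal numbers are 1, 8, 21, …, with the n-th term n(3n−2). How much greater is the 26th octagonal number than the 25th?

151

Consecutive octagonal numbers differ by 6n − 5: here 6·26 − 5 = 151.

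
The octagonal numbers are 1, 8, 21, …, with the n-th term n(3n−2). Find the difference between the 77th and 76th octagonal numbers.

Consecutive octagonal numbers differ by 6n − 5: here 6·77 − 5 = 457.

457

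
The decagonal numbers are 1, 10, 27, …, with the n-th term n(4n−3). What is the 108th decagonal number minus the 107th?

Consecutive decagonal numbers differ by 8n − 7: here 8·108 − 7 = 857.

857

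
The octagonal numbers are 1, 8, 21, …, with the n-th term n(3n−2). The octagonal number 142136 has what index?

Set n(3n−2) = 142136, giving 3n² − 2n − 142136 = 0.
The discriminant is 4 + 12·142136 = 1705636, and √1705636 = 1306.
So n = (2 + 1306) / 6 = 1308/6 = 218.

218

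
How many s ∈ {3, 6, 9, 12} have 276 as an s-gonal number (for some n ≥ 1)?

2

s = 3: P(3, 23) = 276. ✓
s = 6: P(6, 12) = 276. ✓
s = 9: P(9, 9) = 261 and P(9, 10) = 325; 276 is not s-gonal.
s = 12: P(12, 7) = 217 and P(12, 8) = 288; 276 is not s-gonal.
Hits: s ∈ {3, 6} → 2.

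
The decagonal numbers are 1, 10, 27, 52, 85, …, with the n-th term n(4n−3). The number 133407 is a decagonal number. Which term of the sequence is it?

183

Set n(4n−3) = 133407, giving 4n² − 3n − 133407 = 0.
The discriminant is 9 + 16·133407 = 2134521, and √2134521 = 1461.
So n = (3 + 1461) / 8 = 1464/8 = 183.
Check: 183·(4·183 − 3) = 133407. ✓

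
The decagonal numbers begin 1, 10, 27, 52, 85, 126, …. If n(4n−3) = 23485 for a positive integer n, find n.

77

Set n(4n−3) = 23485, giving 4n² − 3n − 23485 = 0.
So n = (3 + 613) / 8 = 616/8 = 77.
Check: 77·(4·77 − 3) = 23485. ✓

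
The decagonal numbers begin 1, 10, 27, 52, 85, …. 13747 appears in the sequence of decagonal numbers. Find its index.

Set n(4n−3) = 13747, giving 4n² − 3n − 13747 = 0.
The discriminant is 9 + 16·13747 = 219961, and √219961 = 469.
So n = (3 + 469) / 8 = 472/8 = 59.
Check: 59·(4·59 − 3) = 13747. ✓

59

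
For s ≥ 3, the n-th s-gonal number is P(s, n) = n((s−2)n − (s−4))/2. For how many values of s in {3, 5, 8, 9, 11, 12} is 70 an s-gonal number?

s = 3: P(3, 11) = 66 and P(3, 12) = 78; 70 is not s-gonal.
s = 5: P(5, 7) = 70. ✓
s = 8: P(8, 5) = 65 and P(8, 6) = 96; 70 is not s-gonal.
s = 9: P(9, 4) = 46 and P(9, 5) = 75; 70 is not s-gonal.
s = 11: P(11, 4) = 58 and P(11, 5) = 95; 70 is not s-gonal.
s = 12: P(12, 4) = 64 and P(12, 5) = 105; 70 is not s-gonal.
Hits: s ∈ {5} → 1.

1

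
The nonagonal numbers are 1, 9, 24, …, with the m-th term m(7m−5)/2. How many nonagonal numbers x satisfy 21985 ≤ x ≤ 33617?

The n-th nonagonal number is n(7n−5)/2.
Smallest index with value ≥ 21985: n = 80 (giving 22200).
Largest index with value ≤ 33617: n = 98 (giving 33369).
Indices 80 through 98: 19 terms.

19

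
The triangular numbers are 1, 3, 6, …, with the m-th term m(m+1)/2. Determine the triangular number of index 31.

496

The 31st triangular number is n(n+1)/2 with n = 31.
31·32/2 = 992/2 = 496.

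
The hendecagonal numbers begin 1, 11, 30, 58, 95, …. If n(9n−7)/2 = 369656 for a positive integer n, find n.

Set n(9n−7)/2 = 369656, giving 9n² − 7n − 739312 = 0.
The discriminant is 49 + 72·369656 = 26615281, and √26615281 = 5159.
So n = (7 + 5159) / 18 = 5166/18 = 287.

287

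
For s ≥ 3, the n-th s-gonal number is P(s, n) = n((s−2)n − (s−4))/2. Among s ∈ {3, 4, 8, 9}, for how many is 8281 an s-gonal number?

2

s = 3: P(3, 128) = 8256 and P(3, 129) = 8385; 8281 is not s-gonal.
s = 4: P(4, 91) = 8281. ✓
s = 8: P(8, 52) = 8008 and P(8, 53) = 8321; 8281 is not s-gonal.
s = 9: P(9, 49) = 8281. ✓
Hits: s ∈ {4, 9} → 2.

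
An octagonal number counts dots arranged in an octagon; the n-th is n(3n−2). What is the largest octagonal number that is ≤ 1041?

936

Solve n(3n−2) ≤ 1041 for integer n.
n = 18 gives 936 ≤ 1041, while n = 19 gives 1045 > 1041; so the answer is 936.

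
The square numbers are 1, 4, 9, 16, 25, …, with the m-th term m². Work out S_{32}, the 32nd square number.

32² = 1024.

1024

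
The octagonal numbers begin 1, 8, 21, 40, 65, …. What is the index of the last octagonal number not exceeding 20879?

83

Solve n(3n−2) ≤ 20879 for integer n.
n = 83 gives 20501 ≤ 20879, while n = 84 gives 21000 > 20879; so the answer is index 83.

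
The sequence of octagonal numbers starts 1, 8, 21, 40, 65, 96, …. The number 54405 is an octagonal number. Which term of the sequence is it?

Set n(3n−2) = 54405, giving 3n² − 2n − 54405 = 0.
The discriminant is 4 + 12·54405 = 652864, and √652864 = 808.
So n = (2 + 808) / 6 = 810/6 = 135.

135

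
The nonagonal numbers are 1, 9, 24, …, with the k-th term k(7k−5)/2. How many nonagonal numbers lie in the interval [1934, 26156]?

The n-th nonagonal number is n(7n−5)/2.
Smallest index with value ≥ 1934: n = 24 (giving 1956).
Largest index with value ≤ 26156: n = 86 (giving 25671).
Indices 24 through 86: 63 terms.

63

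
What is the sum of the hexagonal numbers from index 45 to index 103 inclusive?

Σ i(2i−1) = 2Σi² − Σi over i = 45..103.
Σi = 5356 − 990 = 4366 and Σi² = 369564 − 29370 = 340194.
2·340194 − 1·4366 = 676022.

676022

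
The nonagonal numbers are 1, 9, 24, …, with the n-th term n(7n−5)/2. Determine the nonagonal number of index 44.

The 44th nonagonal number is n(7n−5)/2 with n = 44.
44·(7·44 − 5)/2 = 44·303/2 = 6666.

6666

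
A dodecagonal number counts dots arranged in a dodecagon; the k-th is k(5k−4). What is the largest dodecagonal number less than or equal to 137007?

Solve n(5n−4) ≤ 137007 for integer n.
n = 165 gives 135465 ≤ 137007, while n = 166 gives 137116 > 137007; so the answer is 135465.

135465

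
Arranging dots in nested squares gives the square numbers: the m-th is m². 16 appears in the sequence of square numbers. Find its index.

4

We need n² = 16, so n = √16 = 4.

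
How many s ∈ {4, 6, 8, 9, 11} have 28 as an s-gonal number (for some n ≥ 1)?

1

s = 4: P(4, 5) = 25 and P(4, 6) = 36; 28 is not s-gonal.
s = 6: P(6, 4) = 28. ✓
s = 8: P(8, 3) = 21 and P(8, 4) = 40; 28 is not s-gonal.
s = 9: P(9, 3) = 24 and P(9, 4) = 46; 28 is not s-gonal.
s = 11: P(11, 2) = 11 and P(11, 3) = 30; 28 is not s-gonal.
Hits: s ∈ {6} → 1.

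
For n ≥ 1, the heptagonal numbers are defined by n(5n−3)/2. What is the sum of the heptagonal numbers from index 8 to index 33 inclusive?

30173

Σ i(5i−3)/2 = (5Σi² − 3Σi) / 2 over i = 8..33.
Σi = 561 − 28 = 533 and Σi² = 12529 − 140 = 12389.
(5·12389 − 3·533) / 2 = 60346/2 = 30173.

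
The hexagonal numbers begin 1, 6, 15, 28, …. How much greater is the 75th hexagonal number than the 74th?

Consecutive hexagonal numbers differ by 4n − 3: here 4·75 − 3 = 297.

297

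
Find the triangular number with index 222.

The 222nd triangular number is n(n+1)/2 with n = 222.
222·223/2 = 49506/2 = 24753.

24753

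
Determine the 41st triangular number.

The 41st triangular number is n(n+1)/2 with n = 41.
41·42/2 = 1722/2 = 861.

861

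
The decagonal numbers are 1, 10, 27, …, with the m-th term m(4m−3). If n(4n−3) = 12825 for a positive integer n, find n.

Set n(4n−3) = 12825, giving 4n² − 3n − 12825 = 0.
The discriminant is 9 + 16·12825 = 205209, and √205209 = 453.
So n = (3 + 453) / 8 = 456/8 = 57.

57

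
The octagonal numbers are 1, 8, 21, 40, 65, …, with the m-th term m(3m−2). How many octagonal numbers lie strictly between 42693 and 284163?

189

The n-th octagonal number is n(3n−2).
Smallest index with value > 42693: n = 120 (giving 42960).
Largest index with value < 284163: n = 308 (giving 283976).
Indices 120 through 308: 189 terms.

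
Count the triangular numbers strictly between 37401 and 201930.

The n-th triangular number is n(n+1)/2.
Smallest index with value > 37401: n = 274 (giving 37675).
Largest index with value < 201930: n = 634 (giving 201295).
Indices 274 through 634: 361 terms.

361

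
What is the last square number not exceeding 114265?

Solve n² ≤ 114265 for integer n.
n = 338 gives 114244 ≤ 114265, while n = 339 gives 114921 > 114265; so the answer is 114244.

114244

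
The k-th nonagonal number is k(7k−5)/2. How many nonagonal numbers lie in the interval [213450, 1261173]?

353

The n-th nonagonal number is n(7n−5)/2.
Smallest index with value ≥ 213450: n = 248 (giving 214644).
Largest index with value ≤ 1261173: n = 600 (giving 1258500).
Indices 248 through 600: 353 terms.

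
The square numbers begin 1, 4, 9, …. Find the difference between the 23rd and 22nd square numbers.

n² − (n−1)² = 2n − 1, so 23² − 22² = 2·23 − 1 = 45.

45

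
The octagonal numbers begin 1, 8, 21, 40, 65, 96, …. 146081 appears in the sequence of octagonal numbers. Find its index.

221

Set n(3n−2) = 146081, giving 3n² − 2n − 146081 = 0.
So n = (2 + 1324) / 6 = 1326/6 = 221.
Check: 221·(3·221 − 2) = 146081. ✓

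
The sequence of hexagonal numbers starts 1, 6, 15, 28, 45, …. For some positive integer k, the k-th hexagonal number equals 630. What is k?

Set n(2n−1) = 630, giving 2n² − n − 630 = 0.
So n = (1 + 71) / 4 = 72/4 = 18.
Check: 18·(2·18 − 1) = 630. ✓

18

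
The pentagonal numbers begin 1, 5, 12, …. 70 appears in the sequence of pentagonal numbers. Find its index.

Set n(3n−1)/2 = 70, giving 3n² − n − 140 = 0.
The discriminant is 1 + 24·70 = 1681, and √1681 = 41.
So n = (1 + 41) / 6 = 42/6 = 7.

7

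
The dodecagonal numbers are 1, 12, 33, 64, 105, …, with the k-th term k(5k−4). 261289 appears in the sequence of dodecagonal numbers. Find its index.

229

Set n(5n−4) = 261289, giving 5n² − 4n − 261289 = 0.
So n = (4 + 2286) / 10 = 2290/10 = 229.
Check: 229·(5·229 − 4) = 261289. ✓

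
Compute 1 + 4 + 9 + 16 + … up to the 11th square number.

Σ_{i=1}^{11} i² = 11·12·23/6 = 506.

506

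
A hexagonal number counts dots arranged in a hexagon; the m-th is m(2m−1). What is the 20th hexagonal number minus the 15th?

345

20·(2·20 − 1) = 780 and 15·(2·15 − 1) = 435.
Difference: 780 − 435 = 345.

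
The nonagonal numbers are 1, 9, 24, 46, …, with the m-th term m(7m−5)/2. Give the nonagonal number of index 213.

The 213th nonagonal number is n(7n−5)/2 with n = 213.
213·(7·213 − 5)/2 = 213·1486/2 = 213·743 = 158259.

158259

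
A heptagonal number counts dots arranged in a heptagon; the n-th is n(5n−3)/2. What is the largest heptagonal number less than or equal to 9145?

Solve n(5n−3)/2 ≤ 9145 for integer n.
n = 60 gives 8910 ≤ 9145, while n = 61 gives 9211 > 9145; so the answer is 8910.

8910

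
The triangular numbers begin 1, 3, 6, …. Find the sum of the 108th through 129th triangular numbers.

Σ i(i+1)/2 = (Σi² + Σi) / 2 over i = 108..129.
Σi = 8385 − 5778 = 2607 and Σi² = 723905 − 414090 = 309815.
(1·309815 + 1·2607) / 2 = 312422/2 = 156211.

156211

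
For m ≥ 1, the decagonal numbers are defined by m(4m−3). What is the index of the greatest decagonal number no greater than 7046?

Solve n(4n−3) ≤ 7046 for integer n.
n = 42 gives 6930 ≤ 7046, while n = 43 gives 7267 > 7046; so the answer is index 42.

42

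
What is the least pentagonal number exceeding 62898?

Solve n(3n−1)/2 > 62898 for integer n.
The largest n with value ≤ 62898 is 204 (since 62322 ≤ 62898 < 62935), so the first above is n = 205, value 62935.

62935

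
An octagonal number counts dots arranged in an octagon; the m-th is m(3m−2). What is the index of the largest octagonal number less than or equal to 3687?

35

Solve n(3n−2) ≤ 3687 for integer n.
n = 35 gives 3605 ≤ 3687, while n = 36 gives 3816 > 3687; so the answer is index 35.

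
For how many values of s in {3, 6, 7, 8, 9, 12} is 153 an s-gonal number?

s = 3: P(3, 17) = 153. ✓
s = 6: P(6, 9) = 153. ✓
s = 7: P(7, 8) = 148 and P(7, 9) = 189; 153 is not s-gonal.
s = 8: P(8, 7) = 133 and P(8, 8) = 176; 153 is not s-gonal.
s = 9: P(9, 6) = 111 and P(9, 7) = 154; 153 is not s-gonal.
s = 12: P(12, 5) = 105 and P(12, 6) = 156; 153 is not s-gonal.
Hits: s ∈ {3, 6} → 2.

2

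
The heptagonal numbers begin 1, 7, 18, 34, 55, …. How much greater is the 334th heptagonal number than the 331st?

4983

334·(5·334 − 3)/2 = 278389 and 331·(5·331 − 3)/2 = 273406.
Difference: 278389 − 273406 = 4983.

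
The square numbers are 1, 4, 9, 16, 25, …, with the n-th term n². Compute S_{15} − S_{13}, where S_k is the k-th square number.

56

15² = 225 and 13² = 169.
Difference: 225 − 169 = 56.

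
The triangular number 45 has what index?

Set n(n+1)/2 = 45, giving n² + n − 90 = 0.
So n = (-1 + 19) / 2 = 18/2 = 9.

9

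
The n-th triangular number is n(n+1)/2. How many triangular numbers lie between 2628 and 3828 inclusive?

The n-th triangular number is n(n+1)/2.
Smallest index with value ≥ 2628: n = 72 (giving 2628).
Largest index with value ≤ 3828: n = 87 (giving 3828).
Indices 72 through 87: 16 terms.

16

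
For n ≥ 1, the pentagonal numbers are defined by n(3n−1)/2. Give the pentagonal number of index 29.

29·(3·29 − 1)/2 = 29·86/2 = 29·43 = 1247.

1247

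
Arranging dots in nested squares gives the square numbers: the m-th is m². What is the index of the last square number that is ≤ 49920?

223

Solve n² ≤ 49920 for integer n.
n = 223 gives 49729 ≤ 49920, while n = 224 gives 50176 > 49920; so the answer is index 223.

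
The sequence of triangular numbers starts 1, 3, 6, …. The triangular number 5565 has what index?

105

Set n(n+1)/2 = 5565, giving n² + n − 11130 = 0.
So n = (-1 + 211) / 2 = 210/2 = 105.
Check: 105·106/2 = 5565. ✓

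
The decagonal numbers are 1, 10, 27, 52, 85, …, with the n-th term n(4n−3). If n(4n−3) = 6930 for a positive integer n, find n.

Set n(4n−3) = 6930, giving 4n² − 3n − 6930 = 0.
The discriminant is 9 + 16·6930 = 110889, and √110889 = 333.
So n = (3 + 333) / 8 = 336/8 = 42.
Check: 42·(4·42 − 3) = 6930. ✓

42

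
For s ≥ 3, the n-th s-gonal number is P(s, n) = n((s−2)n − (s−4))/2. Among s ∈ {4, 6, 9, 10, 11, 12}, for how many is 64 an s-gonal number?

2

s = 4: P(4, 8) = 64. ✓
s = 6: P(6, 5) = 45 and P(6, 6) = 66; 64 is not s-gonal.
s = 9: P(9, 4) = 46 and P(9, 5) = 75; 64 is not s-gonal.
s = 10: P(10, 4) = 52 and P(10, 5) = 85; 64 is not s-gonal.
s = 11: P(11, 4) = 58 and P(11, 5) = 95; 64 is not s-gonal.
s = 12: P(12, 4) = 64. ✓
Hits: s ∈ {4, 12} → 2.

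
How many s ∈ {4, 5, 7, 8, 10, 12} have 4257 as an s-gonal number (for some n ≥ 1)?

s = 4: P(4, 65) = 4225 and P(4, 66) = 4356; 4257 is not s-gonal.
s = 5: P(5, 53) = 4187 and P(5, 54) = 4347; 4257 is not s-gonal.
s = 7: P(7, 41) = 4141 and P(7, 42) = 4347; 4257 is not s-gonal.
s = 8: P(8, 38) = 4256 and P(8, 39) = 4485; 4257 is not s-gonal.
s = 10: P(10, 33) = 4257. ✓
s = 12: P(12, 29) = 4089 and P(12, 30) = 4380; 4257 is not s-gonal.
Hits: s ∈ {10} → 1.

1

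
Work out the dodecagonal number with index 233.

270513

233·(5·233 − 4) = 233·1161 = 270513.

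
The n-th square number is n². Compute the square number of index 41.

The 41st square number is n² with n = 41.
41² = 1681.

1681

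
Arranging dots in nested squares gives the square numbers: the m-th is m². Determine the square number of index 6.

36

The 6th square number is n² with n = 6.
6² = 36.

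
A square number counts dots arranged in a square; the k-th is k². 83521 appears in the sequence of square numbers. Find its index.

We need n² = 83521, so n = √83521 = 289.
Check: 289² = 83521. ✓

289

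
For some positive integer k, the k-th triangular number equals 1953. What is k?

62

Set n(n+1)/2 = 1953, giving n² + n − 3906 = 0.
So n = (-1 + 125) / 2 = 124/2 = 62.
Check: 62·63/2 = 1953. ✓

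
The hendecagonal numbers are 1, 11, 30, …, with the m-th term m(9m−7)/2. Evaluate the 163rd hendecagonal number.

118990

163·(9·163 − 7)/2 = 163·1460/2 = 163·730 = 118990.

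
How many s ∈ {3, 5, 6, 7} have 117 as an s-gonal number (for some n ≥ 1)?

1

s = 3: P(3, 14) = 105 and P(3, 15) = 120; 117 is not s-gonal.
s = 5: P(5, 9) = 117. ✓
s = 6: P(6, 7) = 91 and P(6, 8) = 120; 117 is not s-gonal.
s = 7: P(7, 7) = 112 and P(7, 8) = 148; 117 is not s-gonal.
Hits: s ∈ {5} → 1.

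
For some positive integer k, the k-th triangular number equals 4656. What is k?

Set n(n+1)/2 = 4656, giving n² + n − 9312 = 0.
The discriminant is 1 + 8·4656 = 37249, and √37249 = 193.
So n = (-1 + 193) / 2 = 192/2 = 96.

96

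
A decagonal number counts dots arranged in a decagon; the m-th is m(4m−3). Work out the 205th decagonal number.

The 205th decagonal number is n(4n−3) with n = 205.
205·(4·205 − 3) = 205·817 = 167485.

167485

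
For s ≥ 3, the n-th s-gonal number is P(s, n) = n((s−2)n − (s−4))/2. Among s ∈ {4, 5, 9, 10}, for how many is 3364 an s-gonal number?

1

s = 4: P(4, 58) = 3364. ✓
s = 5: P(5, 47) = 3290 and P(5, 48) = 3432; 3364 is not s-gonal.
s = 9: P(9, 31) = 3286 and P(9, 32) = 3504; 3364 is not s-gonal.
s = 10: P(10, 29) = 3277 and P(10, 30) = 3510; 3364 is not s-gonal.
Hits: s ∈ {4} → 1.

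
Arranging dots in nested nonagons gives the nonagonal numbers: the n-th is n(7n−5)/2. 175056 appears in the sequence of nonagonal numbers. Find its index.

224

Set n(7n−5)/2 = 175056, giving 7n² − 5n − 350112 = 0.
The discriminant is 25 + 56·175056 = 9803161, and √9803161 = 3131.
So n = (5 + 3131) / 14 = 3136/14 = 224.
Check: 224·(7·224 − 5)/2 = 175056. ✓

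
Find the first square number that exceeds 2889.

Solve n² > 2889 for integer n.
The largest n with value ≤ 2889 is 53 (since 2809 ≤ 2889 < 2916), so the first above is n = 54, value 2916.

2916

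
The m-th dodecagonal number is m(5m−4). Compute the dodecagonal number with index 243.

The 243rd dodecagonal number is n(5n−4) with n = 243.
243·(5·243 − 4) = 243·1211 = 294273.

294273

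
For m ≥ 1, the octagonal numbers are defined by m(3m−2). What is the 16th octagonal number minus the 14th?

176

16·(3·16 − 2) = 736 and 14·(3·14 − 2) = 560.
Difference: 736 − 560 = 176.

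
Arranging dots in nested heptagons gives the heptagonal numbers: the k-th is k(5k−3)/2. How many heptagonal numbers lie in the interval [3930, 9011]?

21

The n-th heptagonal number is n(5n−3)/2.
Smallest index with value ≥ 3930: n = 40 (giving 3940).
Largest index with value ≤ 9011: n = 60 (giving 8910).
Indices 40 through 60: 21 terms.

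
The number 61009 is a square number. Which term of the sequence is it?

247

We need n² = 61009, so n = √61009 = 247.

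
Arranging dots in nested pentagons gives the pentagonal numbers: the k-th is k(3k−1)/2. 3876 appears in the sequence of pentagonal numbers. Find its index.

Set n(3n−1)/2 = 3876, giving 3n² − n − 7752 = 0.
The discriminant is 1 + 24·3876 = 93025, and √93025 = 305.
So n = (1 + 305) / 6 = 306/6 = 51.

51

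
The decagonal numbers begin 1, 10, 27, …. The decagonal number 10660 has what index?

Set n(4n−3) = 10660, giving 4n² − 3n − 10660 = 0.
So n = (3 + 413) / 8 = 416/8 = 52.
Check: 52·(4·52 − 3) = 10660. ✓

52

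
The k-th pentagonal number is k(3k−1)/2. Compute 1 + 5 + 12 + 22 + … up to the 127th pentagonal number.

Σ i(3i−1)/2 = (3Σi² − Σi) / 2 over i = 1..127.
Σi = 8128 and Σi² = 690880.
(3·690880 − 1·8128) / 2 = 2064512/2 = 1032256.

1032256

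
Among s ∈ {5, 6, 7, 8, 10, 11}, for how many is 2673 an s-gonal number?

1

s = 5: P(5, 42) = 2625 and P(5, 43) = 2752; 2673 is not s-gonal.
s = 6: P(6, 36) = 2556 and P(6, 37) = 2701; 2673 is not s-gonal.
s = 7: P(7, 33) = 2673. ✓
s = 8: P(8, 30) = 2640 and P(8, 31) = 2821; 2673 is not s-gonal.
s = 10: P(10, 26) = 2626 and P(10, 27) = 2835; 2673 is not s-gonal.
s = 11: P(11, 24) = 2508 and P(11, 25) = 2725; 2673 is not s-gonal.
Hits: s ∈ {7} → 1.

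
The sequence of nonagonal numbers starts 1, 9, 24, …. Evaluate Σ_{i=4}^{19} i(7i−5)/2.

Σ i(7i−5)/2 = (7Σi² − 5Σi) / 2 over i = 4..19.
Σi = 190 − 6 = 184 and Σi² = 2470 − 14 = 2456.
(7·2456 − 5·184) / 2 = 16272/2 = 8136.

8136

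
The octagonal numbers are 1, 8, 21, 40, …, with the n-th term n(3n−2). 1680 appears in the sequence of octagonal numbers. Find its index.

24

Set n(3n−2) = 1680, giving 3n² − 2n − 1680 = 0.
So n = (2 + 142) / 6 = 144/6 = 24.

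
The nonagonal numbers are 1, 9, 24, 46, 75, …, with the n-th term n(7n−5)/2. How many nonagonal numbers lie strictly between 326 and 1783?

12

The n-th nonagonal number is n(7n−5)/2.
Smallest index with value > 326: n = 11 (giving 396).
Largest index with value < 1783: n = 22 (giving 1639).
Indices 11 through 22: 12 terms.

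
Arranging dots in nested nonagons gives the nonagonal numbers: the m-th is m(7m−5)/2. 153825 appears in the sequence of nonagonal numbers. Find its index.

Set n(7n−5)/2 = 153825, giving 7n² − 5n − 307650 = 0.
The discriminant is 25 + 56·153825 = 8614225, and √8614225 = 2935.
So n = (5 + 2935) / 14 = 2940/14 = 210.

210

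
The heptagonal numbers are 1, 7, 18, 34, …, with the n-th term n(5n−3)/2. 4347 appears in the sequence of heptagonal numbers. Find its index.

Set n(5n−3)/2 = 4347, giving 5n² − 3n − 8694 = 0.
The discriminant is 9 + 40·4347 = 173889, and √173889 = 417.
So n = (3 + 417) / 10 = 420/10 = 42.

42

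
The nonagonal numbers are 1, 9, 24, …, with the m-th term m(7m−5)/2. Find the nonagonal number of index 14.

The 14th nonagonal number is n(7n−5)/2 with n = 14.
14·(7·14 − 5)/2 = 14·93/2 = 651.

651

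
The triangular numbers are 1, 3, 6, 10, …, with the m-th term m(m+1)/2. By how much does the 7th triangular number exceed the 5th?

13

7·8/2 = 28 and 5·6/2 = 15.
Difference: 28 − 15 = 13.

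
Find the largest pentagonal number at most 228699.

Solve n(3n−1)/2 ≤ 228699 for integer n.
n = 390 gives 227955 ≤ 228699, while n = 391 gives 229126 > 228699; so the answer is 227955.

227955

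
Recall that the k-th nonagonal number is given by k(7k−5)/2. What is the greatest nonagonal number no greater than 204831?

204369

Solve n(7n−5)/2 ≤ 204831 for integer n.
n = 242 gives 204369 ≤ 204831, while n = 243 gives 206064 > 204831; so the answer is 204369.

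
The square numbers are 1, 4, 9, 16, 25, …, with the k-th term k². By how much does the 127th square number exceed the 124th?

753

127² = 16129 and 124² = 15376.
Difference: 16129 − 15376 = 753.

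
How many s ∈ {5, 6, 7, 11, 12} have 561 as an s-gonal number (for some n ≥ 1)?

s = 5: P(5, 19) = 532 and P(5, 20) = 590; 561 is not s-gonal.
s = 6: P(6, 17) = 561. ✓
s = 7: P(7, 15) = 540 and P(7, 16) = 616; 561 is not s-gonal.
s = 11: P(11, 11) = 506 and P(11, 12) = 606; 561 is not s-gonal.
s = 12: P(12, 11) = 561. ✓
Hits: s ∈ {6, 12} → 2.

2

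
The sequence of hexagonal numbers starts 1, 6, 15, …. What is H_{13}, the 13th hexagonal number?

325

13·(2·13 − 1) = 13·25 = 325.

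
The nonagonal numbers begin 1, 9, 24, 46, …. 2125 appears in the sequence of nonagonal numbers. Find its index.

25

Set n(7n−5)/2 = 2125, giving 7n² − 5n − 4250 = 0.
So n = (5 + 345) / 14 = 350/14 = 25.
Check: 25·(7·25 − 5)/2 = 2125. ✓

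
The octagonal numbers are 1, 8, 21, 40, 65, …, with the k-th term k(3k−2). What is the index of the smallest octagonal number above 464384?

394

Solve n(3n−2) > 464384 for integer n.
The largest n with value ≤ 464384 is 393 (since 462561 ≤ 464384 < 464920), so the first above is n = 394, value 464920.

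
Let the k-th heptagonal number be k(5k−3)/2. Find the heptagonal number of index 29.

29·(5·29 − 3)/2 = 29·142/2 = 29·71 = 2059.

2059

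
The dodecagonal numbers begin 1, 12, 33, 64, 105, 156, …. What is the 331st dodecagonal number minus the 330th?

Consecutive dodecagonal numbers differ by 10n − 9: here 10·331 − 9 = 3301.

3301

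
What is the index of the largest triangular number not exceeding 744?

38

Solve n(n+1)/2 ≤ 744 for integer n.
n = 38 gives 741 ≤ 744, while n = 39 gives 780 > 744; so the answer is index 38.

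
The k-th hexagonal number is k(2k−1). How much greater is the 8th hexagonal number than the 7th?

Consecutive hexagonal numbers differ by 4n − 3: here 4·8 − 3 = 29.

29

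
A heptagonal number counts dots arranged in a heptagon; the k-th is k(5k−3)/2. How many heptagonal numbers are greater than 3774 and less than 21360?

53

The n-th heptagonal number is n(5n−3)/2.
Smallest index with value > 3774: n = 40 (giving 3940).
Largest index with value < 21360: n = 92 (giving 21022).
Indices 40 through 92: 53 terms.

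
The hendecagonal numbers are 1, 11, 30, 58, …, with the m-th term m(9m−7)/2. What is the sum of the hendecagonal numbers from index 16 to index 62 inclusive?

Σ i(9i−7)/2 = (9Σi² − 7Σi) / 2 over i = 16..62.
Σi = 1953 − 120 = 1833 and Σi² = 81375 − 1240 = 80135.
(9·80135 − 7·1833) / 2 = 708384/2 = 354192.

354192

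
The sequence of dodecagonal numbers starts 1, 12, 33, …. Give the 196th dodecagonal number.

191296

The 196th dodecagonal number is n(5n−4) with n = 196.
196·(5·196 − 4) = 196·976 = 191296.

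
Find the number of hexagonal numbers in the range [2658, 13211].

The n-th hexagonal number is n(2n−1).
Smallest index with value ≥ 2658: n = 37 (giving 2701).
Largest index with value ≤ 13211: n = 81 (giving 13041).
Indices 37 through 81: 45 terms.

45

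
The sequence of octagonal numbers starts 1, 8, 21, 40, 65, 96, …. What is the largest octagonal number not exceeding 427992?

Solve n(3n−2) ≤ 427992 for integer n.
n = 378 gives 427896 ≤ 427992, while n = 379 gives 430165 > 427992; so the answer is 427896.

427896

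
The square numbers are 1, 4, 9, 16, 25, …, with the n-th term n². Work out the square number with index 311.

The 311th square number is n² with n = 311.
311² = 96721.

96721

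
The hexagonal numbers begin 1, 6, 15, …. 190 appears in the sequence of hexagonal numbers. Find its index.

Set n(2n−1) = 190, giving 2n² − n − 190 = 0.
So n = (1 + 39) / 4 = 40/4 = 10.
Check: 10·(2·10 − 1) = 190. ✓

10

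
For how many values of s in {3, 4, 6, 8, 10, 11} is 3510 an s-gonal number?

1

s = 3: P(3, 83) = 3486 and P(3, 84) = 3570; 3510 is not s-gonal.
s = 4: P(4, 59) = 3481 and P(4, 60) = 3600; 3510 is not s-gonal.
s = 6: P(6, 42) = 3486 and P(6, 43) = 3655; 3510 is not s-gonal.
s = 8: P(8, 34) = 3400 and P(8, 35) = 3605; 3510 is not s-gonal.
s = 10: P(10, 30) = 3510. ✓
s = 11: P(11, 28) = 3430 and P(11, 29) = 3683; 3510 is not s-gonal.
Hits: s ∈ {10} → 1.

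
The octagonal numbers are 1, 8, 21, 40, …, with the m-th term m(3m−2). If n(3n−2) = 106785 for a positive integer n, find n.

189

Set n(3n−2) = 106785, giving 3n² − 2n − 106785 = 0.
The discriminant is 4 + 12·106785 = 1281424, and √1281424 = 1132.
So n = (2 + 1132) / 6 = 1134/6 = 189.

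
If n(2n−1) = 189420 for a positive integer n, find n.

308

Set n(2n−1) = 189420, giving 2n² − n − 189420 = 0.
The discriminant is 1 + 8·189420 = 1515361, and √1515361 = 1231.
So n = (1 + 1231) / 4 = 1232/4 = 308.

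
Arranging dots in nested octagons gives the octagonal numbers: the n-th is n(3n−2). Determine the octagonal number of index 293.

293·(3·293 − 2) = 293·877 = 256961.

256961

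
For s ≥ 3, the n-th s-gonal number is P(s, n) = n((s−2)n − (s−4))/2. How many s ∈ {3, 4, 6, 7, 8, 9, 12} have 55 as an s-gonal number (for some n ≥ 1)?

s = 3: P(3, 10) = 55. ✓
s = 4: P(4, 7) = 49 and P(4, 8) = 64; 55 is not s-gonal.
s = 6: P(6, 5) = 45 and P(6, 6) = 66; 55 is not s-gonal.
s = 7: P(7, 5) = 55. ✓
s = 8: P(8, 4) = 40 and P(8, 5) = 65; 55 is not s-gonal.
s = 9: P(9, 4) = 46 and P(9, 5) = 75; 55 is not s-gonal.
s = 12: P(12, 3) = 33 and P(12, 4) = 64; 55 is not s-gonal.
Hits: s ∈ {3, 7} → 2.

2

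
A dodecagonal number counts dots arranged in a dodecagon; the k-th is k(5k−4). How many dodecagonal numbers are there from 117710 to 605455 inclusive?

195

The n-th dodecagonal number is n(5n−4).
Smallest index with value ≥ 117710: n = 154 (giving 117964).
Largest index with value ≤ 605455: n = 348 (giving 604128).
Indices 154 through 348: 195 terms.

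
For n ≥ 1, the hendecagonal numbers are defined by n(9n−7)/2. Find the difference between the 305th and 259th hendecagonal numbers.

116587

305·(9·305 − 7)/2 = 417545 and 259·(9·259 − 7)/2 = 300958.
Difference: 417545 − 300958 = 116587.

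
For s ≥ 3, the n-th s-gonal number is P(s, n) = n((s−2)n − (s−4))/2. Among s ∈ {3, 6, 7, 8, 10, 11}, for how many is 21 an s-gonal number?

2

s = 3: P(3, 6) = 21. ✓
s = 6: P(6, 3) = 15 and P(6, 4) = 28; 21 is not s-gonal.
s = 7: P(7, 3) = 18 and P(7, 4) = 34; 21 is not s-gonal.
s = 8: P(8, 3) = 21. ✓
s = 10: P(10, 2) = 10 and P(10, 3) = 27; 21 is not s-gonal.
s = 11: P(11, 2) = 11 and P(11, 3) = 30; 21 is not s-gonal.
Hits: s ∈ {3, 8} → 2.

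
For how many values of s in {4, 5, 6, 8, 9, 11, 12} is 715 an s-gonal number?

2

s = 4: P(4, 26) = 676 and P(4, 27) = 729; 715 is not s-gonal.
s = 5: P(5, 22) = 715. ✓
s = 6: P(6, 19) = 703 and P(6, 20) = 780; 715 is not s-gonal.
s = 8: P(8, 15) = 645 and P(8, 16) = 736; 715 is not s-gonal.
s = 9: P(9, 14) = 651 and P(9, 15) = 750; 715 is not s-gonal.
s = 11: P(11, 13) = 715. ✓
s = 12: P(12, 12) = 672 and P(12, 13) = 793; 715 is not s-gonal.
Hits: s ∈ {5, 11} → 2.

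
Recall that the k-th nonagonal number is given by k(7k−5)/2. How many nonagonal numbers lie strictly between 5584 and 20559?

36

The n-th nonagonal number is n(7n−5)/2.
Smallest index with value > 5584: n = 41 (giving 5781).
Largest index with value < 20559: n = 76 (giving 20026).
Indices 41 through 76: 36 terms.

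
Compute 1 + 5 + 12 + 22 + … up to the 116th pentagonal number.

787176

Σ i(3i−1)/2 = (3Σi² − Σi) / 2 over i = 1..116.
Σi = 6786 and Σi² = 527046.
(3·527046 − 1·6786) / 2 = 1574352/2 = 787176.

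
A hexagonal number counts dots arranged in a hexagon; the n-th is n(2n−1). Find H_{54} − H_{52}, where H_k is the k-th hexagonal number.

54·(2·54 − 1) = 5778 and 52·(2·52 − 1) = 5356.
Difference: 5778 − 5356 = 422.

422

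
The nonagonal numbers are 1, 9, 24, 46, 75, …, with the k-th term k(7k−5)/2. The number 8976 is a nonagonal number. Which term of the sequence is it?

Set n(7n−5)/2 = 8976, giving 7n² − 5n − 17952 = 0.
The discriminant is 25 + 56·8976 = 502681, and √502681 = 709.
So n = (5 + 709) / 14 = 714/14 = 51.
Check: 51·(7·51 − 5)/2 = 8976. ✓

51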